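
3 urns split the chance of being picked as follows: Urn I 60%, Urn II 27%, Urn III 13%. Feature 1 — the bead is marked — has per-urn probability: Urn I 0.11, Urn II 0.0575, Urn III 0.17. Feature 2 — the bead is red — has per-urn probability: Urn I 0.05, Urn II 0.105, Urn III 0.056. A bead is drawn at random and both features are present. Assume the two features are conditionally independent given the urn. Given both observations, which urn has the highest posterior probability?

By Bayes' rule, posterior ∝ prior × likelihood:
  Urn I: 0.6 × 0.11 × 0.05 = 0.0033
  Urn II: 0.27 × 0.0575 × 0.105 = 0.001630125
  Urn III: 0.13 × 0.17 × 0.056 = 0.0012376
Normalizing constant = 0.006167725.
Largest term belongs to Urn I, so Urn I is most probable.

Urn I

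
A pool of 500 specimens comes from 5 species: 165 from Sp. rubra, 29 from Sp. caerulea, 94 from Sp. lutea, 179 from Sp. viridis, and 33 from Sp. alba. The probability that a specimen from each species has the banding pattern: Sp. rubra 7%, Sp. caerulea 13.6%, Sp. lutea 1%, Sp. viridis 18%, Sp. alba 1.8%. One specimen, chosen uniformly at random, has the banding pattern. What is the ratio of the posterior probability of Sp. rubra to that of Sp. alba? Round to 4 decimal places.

19.4444

By Bayes' rule, posterior ∝ prior × likelihood:
  Sp. rubra: 0.33 × 0.07 = 0.0231
  Sp. caerulea: 0.058 × 0.136 = 0.007888
  Sp. lutea: 0.188 × 0.01 = 0.00188
  Sp. viridis: 0.358 × 0.18 = 0.06444
  Sp. alba: 0.066 × 0.018 = 0.001188
Total = 0.098496.
The ratio is 0.0231 / 0.001188 (the normalizer cancels) = 19.4444.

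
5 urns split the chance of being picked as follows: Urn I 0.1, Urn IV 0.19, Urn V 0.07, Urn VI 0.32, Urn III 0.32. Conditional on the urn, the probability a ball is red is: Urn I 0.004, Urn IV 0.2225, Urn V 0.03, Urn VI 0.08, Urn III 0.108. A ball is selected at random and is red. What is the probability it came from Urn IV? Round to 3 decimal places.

Prior × likelihood for each hypothesis:
  Urn I: 0.1 × 0.004 = 0.0004
  Urn IV: 0.19 × 0.2225 = 0.042275
  Urn V: 0.07 × 0.03 = 0.0021
  Urn VI: 0.32 × 0.08 = 0.0256
  Urn III: 0.32 × 0.108 = 0.03456
Sum = 0.104935.
P(Urn IV | evidence) = 0.042275 / 0.104935 ≈ 0.403.

0.403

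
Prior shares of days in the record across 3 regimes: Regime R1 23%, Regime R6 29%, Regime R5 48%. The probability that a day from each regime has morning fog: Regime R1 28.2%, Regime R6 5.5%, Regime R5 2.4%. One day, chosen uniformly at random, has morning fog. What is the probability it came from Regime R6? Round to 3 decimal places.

0.173

By Bayes' rule, posterior ∝ prior × likelihood:
  Regime R1: 0.23 × 0.282 = 0.06486
  Regime R6: 0.29 × 0.055 = 0.01595
  Regime R5: 0.48 × 0.024 = 0.01152
Total = 0.09233.
P(Regime R6 | evidence) = 0.01595 / 0.09233 ≈ 0.173.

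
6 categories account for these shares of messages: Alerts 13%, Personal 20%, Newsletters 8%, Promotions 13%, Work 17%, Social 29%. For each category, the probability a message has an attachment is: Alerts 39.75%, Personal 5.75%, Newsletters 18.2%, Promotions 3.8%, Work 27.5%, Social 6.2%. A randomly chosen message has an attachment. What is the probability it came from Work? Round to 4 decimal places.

0.3172

By Bayes' rule, posterior ∝ prior × likelihood:
  Alerts: 0.13 × 0.3975 = 0.051675
  Personal: 0.2 × 0.0575 = 0.0115
  Newsletters: 0.08 × 0.182 = 0.01456
  Promotions: 0.13 × 0.038 = 0.00494
  Work: 0.17 × 0.275 = 0.04675
  Social: 0.29 × 0.062 = 0.01798
Normalizing constant = 0.147405.
P(Work | evidence) = 0.04675 / 0.147405 ≈ 0.3172.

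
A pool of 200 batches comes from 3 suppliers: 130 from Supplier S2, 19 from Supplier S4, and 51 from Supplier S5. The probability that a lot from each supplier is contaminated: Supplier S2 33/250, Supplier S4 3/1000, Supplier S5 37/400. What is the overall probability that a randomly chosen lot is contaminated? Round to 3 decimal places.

Compute prior × likelihood for every hypothesis:
  Supplier S2: 0.65 × 0.132 = 0.0858
  Supplier S4: 0.095 × 0.003 = 0.000285
  Supplier S5: 0.255 × 0.0925 = 0.0235875
P(contaminated) = 0.0858 + 0.000285 + 0.0235875 = 0.1096725 → 0.110.

0.110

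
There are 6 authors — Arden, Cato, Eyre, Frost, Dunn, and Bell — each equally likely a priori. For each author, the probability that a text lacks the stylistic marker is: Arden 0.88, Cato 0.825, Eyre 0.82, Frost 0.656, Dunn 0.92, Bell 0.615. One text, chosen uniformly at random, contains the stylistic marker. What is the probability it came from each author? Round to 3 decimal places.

Taking complements, P(marker | each) = Arden 0.12, Cato 0.175, Eyre 0.18, Frost 0.344, Dunn 0.08, Bell 0.385.
Since the prior is uniform, the posterior is proportional to the likelihood:
  Arden: 0.12
  Cato: 0.175
  Eyre: 0.18
  Frost: 0.344
  Dunn: 0.08
  Bell: 0.385
Normalizing constant = 1.284.
P(Arden | marker) = 0.12/1.284 ≈ 0.093
P(Cato | marker) = 0.175/1.284 ≈ 0.136
P(Eyre | marker) = 0.18/1.284 ≈ 0.140
P(Frost | marker) = 0.344/1.284 ≈ 0.268
P(Dunn | marker) = 0.08/1.284 ≈ 0.062
P(Bell | marker) = 0.385/1.284 ≈ 0.300

Arden 0.093, Cato 0.136, Eyre 0.140, Frost 0.268, Dunn 0.062, Bell 0.300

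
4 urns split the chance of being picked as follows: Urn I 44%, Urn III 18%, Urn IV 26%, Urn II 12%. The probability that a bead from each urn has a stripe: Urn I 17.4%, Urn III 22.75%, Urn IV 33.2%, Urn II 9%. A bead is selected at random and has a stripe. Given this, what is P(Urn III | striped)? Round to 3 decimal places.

Prior × likelihood for each hypothesis:
  Urn I: 0.44 × 0.174 = 0.07656
  Urn III: 0.18 × 0.2275 = 0.04095
  Urn IV: 0.26 × 0.332 = 0.08632
  Urn II: 0.12 × 0.09 = 0.0108
Sum = 0.21463.
P(Urn III | evidence) = 0.04095 / 0.21463 ≈ 0.191.

0.191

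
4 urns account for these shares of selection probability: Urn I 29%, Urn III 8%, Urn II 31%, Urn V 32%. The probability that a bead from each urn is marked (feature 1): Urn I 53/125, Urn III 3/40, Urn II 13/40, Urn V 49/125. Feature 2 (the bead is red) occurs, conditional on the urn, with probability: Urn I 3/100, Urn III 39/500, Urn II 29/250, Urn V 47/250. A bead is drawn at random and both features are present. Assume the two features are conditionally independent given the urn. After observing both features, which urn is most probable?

Urn V

By Bayes' rule, posterior ∝ prior × likelihood:
  Urn I: 0.29 × 0.424 × 0.03 = 0.0036888
  Urn III: 0.08 × 0.075 × 0.078 = 0.000468
  Urn II: 0.31 × 0.325 × 0.116 = 0.011687
  Urn V: 0.32 × 0.392 × 0.188 = 0.02358272
Sum = 0.03942652.
Largest term belongs to Urn V, so Urn V is most probable.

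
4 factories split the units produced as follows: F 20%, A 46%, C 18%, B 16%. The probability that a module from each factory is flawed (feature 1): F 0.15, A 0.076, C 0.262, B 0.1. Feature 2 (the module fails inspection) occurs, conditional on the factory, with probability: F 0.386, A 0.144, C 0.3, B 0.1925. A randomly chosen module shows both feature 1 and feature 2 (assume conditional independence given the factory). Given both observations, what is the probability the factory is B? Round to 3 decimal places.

0.091

Prior × likelihood for each hypothesis:
  F: 0.2 × 0.15 × 0.386 = 0.01158
  A: 0.46 × 0.076 × 0.144 = 0.00503424
  C: 0.18 × 0.262 × 0.3 = 0.014148
  B: 0.16 × 0.1 × 0.1925 = 0.00308
Total = 0.03384224.
P(B | evidence) = 0.00308 / 0.03384224 ≈ 0.091.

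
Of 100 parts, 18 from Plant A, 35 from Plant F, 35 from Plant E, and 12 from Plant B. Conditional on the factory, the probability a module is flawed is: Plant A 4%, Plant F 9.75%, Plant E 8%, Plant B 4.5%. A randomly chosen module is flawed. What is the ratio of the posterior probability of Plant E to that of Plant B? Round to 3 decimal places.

5.185

Prior × likelihood for each hypothesis:
  Plant A: 0.18 × 0.04 = 0.0072
  Plant F: 0.35 × 0.0975 = 0.034125
  Plant E: 0.35 × 0.08 = 0.028
  Plant B: 0.12 × 0.045 = 0.0054
Total = 0.074725.
The ratio is 0.028 / 0.0054 (the normalizer cancels) = 5.185.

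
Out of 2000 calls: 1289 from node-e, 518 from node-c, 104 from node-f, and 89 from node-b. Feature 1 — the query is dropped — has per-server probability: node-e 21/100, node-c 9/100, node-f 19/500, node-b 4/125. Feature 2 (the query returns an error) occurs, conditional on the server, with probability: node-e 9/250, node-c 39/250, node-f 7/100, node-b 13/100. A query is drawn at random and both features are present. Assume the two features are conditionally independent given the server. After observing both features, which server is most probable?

node-e

Prior × likelihood for each hypothesis:
  node-e: 0.6445 × 0.21 × 0.036 = 0.00487242
  node-c: 0.259 × 0.09 × 0.156 = 0.00363636
  node-f: 0.052 × 0.038 × 0.07 = 0.00013832
  node-b: 0.0445 × 0.032 × 0.13 = 0.00018512
Normalizing constant = 0.00883222.
Largest term belongs to node-e, so node-e is most probable.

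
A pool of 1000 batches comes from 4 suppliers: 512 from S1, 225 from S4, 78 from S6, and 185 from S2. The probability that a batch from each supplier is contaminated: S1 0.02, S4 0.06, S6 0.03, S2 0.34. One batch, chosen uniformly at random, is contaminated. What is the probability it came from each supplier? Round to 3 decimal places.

By Bayes' rule, posterior ∝ prior × likelihood:
  S1: 0.512 × 0.02 = 0.01024
  S4: 0.225 × 0.06 = 0.0135
  S6: 0.078 × 0.03 = 0.00234
  S2: 0.185 × 0.34 = 0.0629
Normalizing constant = 0.08898.
P(S1 | contaminated) = 0.01024/0.08898 ≈ 0.115
P(S4 | contaminated) = 0.0135/0.08898 ≈ 0.152
P(S6 | contaminated) = 0.00234/0.08898 ≈ 0.026
P(S2 | contaminated) = 0.0629/0.08898 ≈ 0.707
(Check: 0.115+0.152+0.026+0.707 = 1.000.)

S1 0.115, S4 0.152, S6 0.026, S2 0.707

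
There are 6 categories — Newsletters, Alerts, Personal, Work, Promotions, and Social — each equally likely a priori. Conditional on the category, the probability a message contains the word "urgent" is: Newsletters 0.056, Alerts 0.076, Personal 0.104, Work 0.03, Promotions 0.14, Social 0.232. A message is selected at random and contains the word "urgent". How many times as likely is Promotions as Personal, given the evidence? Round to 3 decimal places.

1.346

Since the prior is uniform, the posterior is proportional to the likelihood:
  Newsletters: 0.056
  Alerts: 0.076
  Personal: 0.104
  Work: 0.03
  Promotions: 0.14
  Social: 0.232
Sum = 0.638.
The ratio is 0.14 / 0.104 (the normalizer cancels) = 1.346.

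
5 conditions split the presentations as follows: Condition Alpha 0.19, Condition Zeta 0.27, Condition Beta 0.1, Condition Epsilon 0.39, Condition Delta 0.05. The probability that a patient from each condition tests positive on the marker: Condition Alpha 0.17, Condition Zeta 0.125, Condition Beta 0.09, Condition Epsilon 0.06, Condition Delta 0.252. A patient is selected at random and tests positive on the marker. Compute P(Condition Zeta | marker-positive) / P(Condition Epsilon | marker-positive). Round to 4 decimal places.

Unnormalized posteriors (prior × likelihood):
  Condition Alpha: 0.19 × 0.17 = 0.0323
  Condition Zeta: 0.27 × 0.125 = 0.03375
  Condition Beta: 0.1 × 0.09 = 0.009
  Condition Epsilon: 0.39 × 0.06 = 0.0234
  Condition Delta: 0.05 × 0.252 = 0.0126
Total = 0.11105.
The ratio is 0.03375 / 0.0234 (the normalizer cancels) = 1.4423.

1.4423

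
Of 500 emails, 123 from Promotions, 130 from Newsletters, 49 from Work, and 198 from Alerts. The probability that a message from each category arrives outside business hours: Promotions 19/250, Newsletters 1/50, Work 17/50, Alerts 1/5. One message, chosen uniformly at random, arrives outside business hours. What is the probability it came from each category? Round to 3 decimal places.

Compute prior × likelihood for every hypothesis:
  Promotions: 0.246 × 0.076 = 0.018696
  Newsletters: 0.26 × 0.02 = 0.0052
  Work: 0.098 × 0.34 = 0.03332
  Alerts: 0.396 × 0.2 = 0.0792
Sum = 0.136416.
P(Promotions | off-hours) = 0.018696/0.136416 ≈ 0.137
P(Newsletters | off-hours) = 0.0052/0.136416 ≈ 0.038
P(Work | off-hours) = 0.03332/0.136416 ≈ 0.244
P(Alerts | off-hours) = 0.0792/0.136416 ≈ 0.581
(Check: 0.137+0.038+0.244+0.581 = 1.000.)

Promotions 0.137, Newsletters 0.038, Work 0.244, Alerts 0.581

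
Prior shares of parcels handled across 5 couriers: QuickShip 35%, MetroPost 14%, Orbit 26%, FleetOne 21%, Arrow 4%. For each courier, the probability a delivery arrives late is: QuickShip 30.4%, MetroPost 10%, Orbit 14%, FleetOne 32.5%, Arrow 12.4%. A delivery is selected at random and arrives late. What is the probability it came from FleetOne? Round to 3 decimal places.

0.297

Prior × likelihood for each hypothesis:
  QuickShip: 0.35 × 0.304 = 0.1064
  MetroPost: 0.14 × 0.1 = 0.014
  Orbit: 0.26 × 0.14 = 0.0364
  FleetOne: 0.21 × 0.325 = 0.06825
  Arrow: 0.04 × 0.124 = 0.00496
Normalizing constant = 0.23001.
P(FleetOne | evidence) = 0.06825 / 0.23001 ≈ 0.297.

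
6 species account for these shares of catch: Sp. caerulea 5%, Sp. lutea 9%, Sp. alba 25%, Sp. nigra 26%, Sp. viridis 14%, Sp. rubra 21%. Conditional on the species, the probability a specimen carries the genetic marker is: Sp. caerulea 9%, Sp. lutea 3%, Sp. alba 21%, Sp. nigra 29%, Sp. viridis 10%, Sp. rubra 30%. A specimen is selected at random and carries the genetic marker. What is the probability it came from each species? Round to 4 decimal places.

Unnormalized posteriors (prior × likelihood):
  Sp. caerulea: 0.05 × 0.09 = 0.0045
  Sp. lutea: 0.09 × 0.03 = 0.0027
  Sp. alba: 0.25 × 0.21 = 0.0525
  Sp. nigra: 0.26 × 0.29 = 0.0754
  Sp. viridis: 0.14 × 0.1 = 0.014
  Sp. rubra: 0.21 × 0.3 = 0.063
Total = 0.2121.
P(Sp. caerulea | marker) = 0.0045/0.2121 ≈ 0.0212
P(Sp. lutea | marker) = 0.0027/0.2121 ≈ 0.0127
P(Sp. alba | marker) = 0.0525/0.2121 ≈ 0.2475
P(Sp. nigra | marker) = 0.0754/0.2121 ≈ 0.3555
P(Sp. viridis | marker) = 0.014/0.2121 ≈ 0.0660
P(Sp. rubra | marker) = 0.063/0.2121 ≈ 0.2970

Sp. caerulea 0.0212, Sp. lutea 0.0127, Sp. alba 0.2475, Sp. nigra 0.3555, Sp. viridis 0.0660, Sp. rubra 0.2970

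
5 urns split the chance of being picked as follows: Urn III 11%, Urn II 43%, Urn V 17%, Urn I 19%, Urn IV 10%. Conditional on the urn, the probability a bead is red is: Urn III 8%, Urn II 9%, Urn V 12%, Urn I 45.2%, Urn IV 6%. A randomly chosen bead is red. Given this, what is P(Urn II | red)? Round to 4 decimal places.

Compute prior × likelihood for every hypothesis:
  Urn III: 0.11 × 0.08 = 0.0088
  Urn II: 0.43 × 0.09 = 0.0387
  Urn V: 0.17 × 0.12 = 0.0204
  Urn I: 0.19 × 0.452 = 0.08588
  Urn IV: 0.1 × 0.06 = 0.006
Normalizing constant = 0.15978.
P(Urn II | evidence) = 0.0387 / 0.15978 ≈ 0.2422.

0.2422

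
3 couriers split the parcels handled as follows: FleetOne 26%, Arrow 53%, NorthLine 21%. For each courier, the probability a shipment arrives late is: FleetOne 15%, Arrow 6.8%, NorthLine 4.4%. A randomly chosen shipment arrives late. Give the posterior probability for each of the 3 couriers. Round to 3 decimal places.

FleetOne 0.463, Arrow 0.428, NorthLine 0.110

Prior × likelihood for each hypothesis:
  FleetOne: 0.26 × 0.15 = 0.039
  Arrow: 0.53 × 0.068 = 0.03604
  NorthLine: 0.21 × 0.044 = 0.00924
Total = 0.08428.
P(FleetOne | late) = 0.039/0.08428 ≈ 0.463
P(Arrow | late) = 0.03604/0.08428 ≈ 0.428
P(NorthLine | late) = 0.00924/0.08428 ≈ 0.110
(Check: 0.463+0.428+0.110 = 1.001.)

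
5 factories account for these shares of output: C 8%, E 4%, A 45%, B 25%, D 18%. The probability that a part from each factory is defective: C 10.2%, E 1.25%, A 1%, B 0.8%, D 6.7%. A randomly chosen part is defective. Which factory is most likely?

Compute prior × likelihood for every hypothesis:
  C: 0.08 × 0.102 = 0.00816
  E: 0.04 × 0.0125 = 0.0005
  A: 0.45 × 0.01 = 0.0045
  B: 0.25 × 0.008 = 0.002
  D: 0.18 × 0.067 = 0.01206
Normalizing constant = 0.02722.
Largest term belongs to D, so D is most probable.

D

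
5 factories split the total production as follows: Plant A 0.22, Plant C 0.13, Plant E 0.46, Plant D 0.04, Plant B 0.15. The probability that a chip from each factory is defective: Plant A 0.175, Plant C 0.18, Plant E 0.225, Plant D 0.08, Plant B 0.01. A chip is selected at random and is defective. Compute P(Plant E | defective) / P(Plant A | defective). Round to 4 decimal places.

Unnormalized posteriors (prior × likelihood):
  Plant A: 0.22 × 0.175 = 0.0385
  Plant C: 0.13 × 0.18 = 0.0234
  Plant E: 0.46 × 0.225 = 0.1035
  Plant D: 0.04 × 0.08 = 0.0032
  Plant B: 0.15 × 0.01 = 0.0015
Sum = 0.1701.
The ratio is 0.1035 / 0.0385 (the normalizer cancels) = 2.6883.

2.6883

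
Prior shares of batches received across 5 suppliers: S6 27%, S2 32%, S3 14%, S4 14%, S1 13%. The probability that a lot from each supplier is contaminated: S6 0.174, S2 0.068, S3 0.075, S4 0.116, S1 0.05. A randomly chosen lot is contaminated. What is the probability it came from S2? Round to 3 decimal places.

Prior × likelihood for each hypothesis:
  S6: 0.27 × 0.174 = 0.04698
  S2: 0.32 × 0.068 = 0.02176
  S3: 0.14 × 0.075 = 0.0105
  S4: 0.14 × 0.116 = 0.01624
  S1: 0.13 × 0.05 = 0.0065
Total = 0.10198.
P(S2 | evidence) = 0.02176 / 0.10198 ≈ 0.213.

0.213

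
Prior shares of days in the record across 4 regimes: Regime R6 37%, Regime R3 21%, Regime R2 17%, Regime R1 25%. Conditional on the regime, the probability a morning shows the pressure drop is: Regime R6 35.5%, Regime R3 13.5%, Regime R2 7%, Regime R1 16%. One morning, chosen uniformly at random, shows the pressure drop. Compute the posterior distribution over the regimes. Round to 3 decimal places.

Compute prior × likelihood for every hypothesis:
  Regime R6: 0.37 × 0.355 = 0.13135
  Regime R3: 0.21 × 0.135 = 0.02835
  Regime R2: 0.17 × 0.07 = 0.0119
  Regime R1: 0.25 × 0.16 = 0.04
Normalizing constant = 0.2116.
P(Regime R6 | drop) = 0.13135/0.2116 ≈ 0.621
P(Regime R3 | drop) = 0.02835/0.2116 ≈ 0.134
P(Regime R2 | drop) = 0.0119/0.2116 ≈ 0.056
P(Regime R1 | drop) = 0.04/0.2116 ≈ 0.189

Regime R6 0.621, Regime R3 0.134, Regime R2 0.056, Regime R1 0.189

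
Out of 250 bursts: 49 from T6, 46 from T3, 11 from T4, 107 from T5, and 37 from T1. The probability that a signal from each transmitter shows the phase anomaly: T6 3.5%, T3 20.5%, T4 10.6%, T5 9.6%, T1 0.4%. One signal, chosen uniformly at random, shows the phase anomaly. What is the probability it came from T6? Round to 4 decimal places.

Prior × likelihood for each hypothesis:
  T6: 0.196 × 0.035 = 0.00686
  T3: 0.184 × 0.205 = 0.03772
  T4: 0.044 × 0.106 = 0.004664
  T5: 0.428 × 0.096 = 0.041088
  T1: 0.148 × 0.004 = 0.000592
Sum = 0.090924.
P(T6 | evidence) = 0.00686 / 0.090924 ≈ 0.0754.

0.0754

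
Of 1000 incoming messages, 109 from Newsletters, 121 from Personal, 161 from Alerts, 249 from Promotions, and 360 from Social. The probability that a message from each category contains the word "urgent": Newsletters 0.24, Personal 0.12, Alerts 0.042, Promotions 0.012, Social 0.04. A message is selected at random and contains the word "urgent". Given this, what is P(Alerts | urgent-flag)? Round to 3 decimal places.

By Bayes' rule, posterior ∝ prior × likelihood:
  Newsletters: 0.109 × 0.24 = 0.02616
  Personal: 0.121 × 0.12 = 0.01452
  Alerts: 0.161 × 0.042 = 0.006762
  Promotions: 0.249 × 0.012 = 0.002988
  Social: 0.36 × 0.04 = 0.0144
Normalizing constant = 0.06483.
P(Alerts | evidence) = 0.006762 / 0.06483 ≈ 0.104.

0.104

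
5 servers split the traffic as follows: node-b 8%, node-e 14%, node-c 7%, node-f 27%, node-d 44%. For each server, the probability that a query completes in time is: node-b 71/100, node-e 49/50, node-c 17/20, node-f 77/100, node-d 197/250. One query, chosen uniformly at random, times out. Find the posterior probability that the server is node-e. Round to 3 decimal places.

Taking complements, P(timeout | each) = node-b 0.29, node-e 0.02, node-c 0.15, node-f 0.23, node-d 0.212.
Compute prior × likelihood for every hypothesis:
  node-b: 0.08 × 0.29 = 0.0232
  node-e: 0.14 × 0.02 = 0.0028
  node-c: 0.07 × 0.15 = 0.0105
  node-f: 0.27 × 0.23 = 0.0621
  node-d: 0.44 × 0.212 = 0.09328
Sum = 0.19188.
P(node-e | evidence) = 0.0028 / 0.19188 ≈ 0.015.

0.015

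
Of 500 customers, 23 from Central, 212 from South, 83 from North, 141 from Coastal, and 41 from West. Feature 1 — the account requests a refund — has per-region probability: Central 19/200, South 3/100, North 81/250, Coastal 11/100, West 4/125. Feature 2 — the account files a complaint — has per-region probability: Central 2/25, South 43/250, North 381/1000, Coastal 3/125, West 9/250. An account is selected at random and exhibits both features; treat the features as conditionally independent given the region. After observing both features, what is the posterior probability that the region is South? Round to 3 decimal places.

0.092

Compute prior × likelihood for every hypothesis:
  Central: 0.046 × 0.095 × 0.08 = 0.0003496
  South: 0.424 × 0.03 × 0.172 = 0.00218784
  North: 0.166 × 0.324 × 0.381 = 0.020491704
  Coastal: 0.282 × 0.11 × 0.024 = 0.00074448
  West: 0.082 × 0.032 × 0.036 = 0.000094464
Sum = 0.023868088.
P(South | evidence) = 0.00218784 / 0.023868088 ≈ 0.092.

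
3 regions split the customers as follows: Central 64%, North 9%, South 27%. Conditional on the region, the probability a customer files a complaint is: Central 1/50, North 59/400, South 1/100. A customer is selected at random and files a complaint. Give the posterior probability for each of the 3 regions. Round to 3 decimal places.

Prior × likelihood for each hypothesis:
  Central: 0.64 × 0.02 = 0.0128
  North: 0.09 × 0.1475 = 0.013275
  South: 0.27 × 0.01 = 0.0027
Sum = 0.028775.
P(Central | complaint) = 0.0128/0.028775 ≈ 0.445
P(North | complaint) = 0.013275/0.028775 ≈ 0.461
P(South | complaint) = 0.0027/0.028775 ≈ 0.094
(Check: 0.445+0.461+0.094 = 1.000.)

Central 0.445, North 0.461, South 0.094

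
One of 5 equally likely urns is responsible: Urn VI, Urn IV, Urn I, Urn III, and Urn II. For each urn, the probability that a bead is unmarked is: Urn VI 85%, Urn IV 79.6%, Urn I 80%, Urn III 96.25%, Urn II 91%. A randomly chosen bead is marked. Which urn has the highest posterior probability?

Taking complements, P(marked | each) = Urn VI 0.15, Urn IV 0.204, Urn I 0.2, Urn III 0.0375, Urn II 0.09.
With a uniform prior (1/5 each), posterior ∝ likelihood:
  Urn VI: 0.15
  Urn IV: 0.204
  Urn I: 0.2
  Urn III: 0.0375
  Urn II: 0.09
Total = 0.6815.
Largest term belongs to Urn IV, so Urn IV is most probable.

Urn IV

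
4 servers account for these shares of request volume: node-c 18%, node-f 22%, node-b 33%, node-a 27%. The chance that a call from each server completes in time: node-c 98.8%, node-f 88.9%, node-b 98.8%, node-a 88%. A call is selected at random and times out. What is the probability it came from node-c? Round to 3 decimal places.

Taking complements, P(timeout | each) = node-c 0.012, node-f 0.111, node-b 0.012, node-a 0.12.
Unnormalized posteriors (prior × likelihood):
  node-c: 0.18 × 0.012 = 0.00216
  node-f: 0.22 × 0.111 = 0.02442
  node-b: 0.33 × 0.012 = 0.00396
  node-a: 0.27 × 0.12 = 0.0324
Sum = 0.06294.
P(node-c | evidence) = 0.00216 / 0.06294 ≈ 0.034.

0.034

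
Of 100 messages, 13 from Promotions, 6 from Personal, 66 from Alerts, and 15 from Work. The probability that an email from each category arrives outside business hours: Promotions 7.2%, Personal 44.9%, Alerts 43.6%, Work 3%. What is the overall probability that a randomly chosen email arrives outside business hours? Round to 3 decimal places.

0.329

Unnormalized posteriors (prior × likelihood):
  Promotions: 0.13 × 0.072 = 0.00936
  Personal: 0.06 × 0.449 = 0.02694
  Alerts: 0.66 × 0.436 = 0.28776
  Work: 0.15 × 0.03 = 0.0045
P(off-hours) = 0.00936 + 0.02694 + 0.28776 + 0.0045 = 0.32856 → 0.329.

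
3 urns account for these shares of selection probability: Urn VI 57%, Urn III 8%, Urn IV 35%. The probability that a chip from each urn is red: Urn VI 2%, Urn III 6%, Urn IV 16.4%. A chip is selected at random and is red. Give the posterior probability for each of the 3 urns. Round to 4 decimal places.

Unnormalized posteriors (prior × likelihood):
  Urn VI: 0.57 × 0.02 = 0.0114
  Urn III: 0.08 × 0.06 = 0.0048
  Urn IV: 0.35 × 0.164 = 0.0574
Total = 0.0736.
P(Urn VI | red) = 0.0114/0.0736 ≈ 0.1549
P(Urn III | red) = 0.0048/0.0736 ≈ 0.0652
P(Urn IV | red) = 0.0574/0.0736 ≈ 0.7799

Urn VI 0.1549, Urn III 0.0652, Urn IV 0.7799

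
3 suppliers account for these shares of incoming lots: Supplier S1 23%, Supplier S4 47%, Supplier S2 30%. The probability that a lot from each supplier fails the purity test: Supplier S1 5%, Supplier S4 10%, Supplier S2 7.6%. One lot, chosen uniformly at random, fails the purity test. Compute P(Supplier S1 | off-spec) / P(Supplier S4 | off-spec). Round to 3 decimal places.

0.245

Compute prior × likelihood for every hypothesis:
  Supplier S1: 0.23 × 0.05 = 0.0115
  Supplier S4: 0.47 × 0.1 = 0.047
  Supplier S2: 0.3 × 0.076 = 0.0228
Total = 0.0813.
The ratio is 0.0115 / 0.047 (the normalizer cancels) = 0.245.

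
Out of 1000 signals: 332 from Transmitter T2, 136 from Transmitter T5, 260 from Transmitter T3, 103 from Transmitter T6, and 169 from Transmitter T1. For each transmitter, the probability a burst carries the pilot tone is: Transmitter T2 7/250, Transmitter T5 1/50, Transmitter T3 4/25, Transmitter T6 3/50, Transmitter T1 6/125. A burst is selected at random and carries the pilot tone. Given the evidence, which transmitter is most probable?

Prior × likelihood for each hypothesis:
  Transmitter T2: 0.332 × 0.028 = 0.009296
  Transmitter T5: 0.136 × 0.02 = 0.00272
  Transmitter T3: 0.26 × 0.16 = 0.0416
  Transmitter T6: 0.103 × 0.06 = 0.00618
  Transmitter T1: 0.169 × 0.048 = 0.008112
Sum = 0.067908.
Largest term belongs to Transmitter T3, so Transmitter T3 is most probable.

Transmitter T3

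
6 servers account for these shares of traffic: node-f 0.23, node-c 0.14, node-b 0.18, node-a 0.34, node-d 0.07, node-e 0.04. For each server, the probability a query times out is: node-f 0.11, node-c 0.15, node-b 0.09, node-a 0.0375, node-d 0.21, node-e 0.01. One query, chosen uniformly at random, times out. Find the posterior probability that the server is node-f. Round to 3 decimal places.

0.280

Prior × likelihood for each hypothesis:
  node-f: 0.23 × 0.11 = 0.0253
  node-c: 0.14 × 0.15 = 0.021
  node-b: 0.18 × 0.09 = 0.0162
  node-a: 0.34 × 0.0375 = 0.01275
  node-d: 0.07 × 0.21 = 0.0147
  node-e: 0.04 × 0.01 = 0.0004
Sum = 0.09035.
P(node-f | evidence) = 0.0253 / 0.09035 ≈ 0.280.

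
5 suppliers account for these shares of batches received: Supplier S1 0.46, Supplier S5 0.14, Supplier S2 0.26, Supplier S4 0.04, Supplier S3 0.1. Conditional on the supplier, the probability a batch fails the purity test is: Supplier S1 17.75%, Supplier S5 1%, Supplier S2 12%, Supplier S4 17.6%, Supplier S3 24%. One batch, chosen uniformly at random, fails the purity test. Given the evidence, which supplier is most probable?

Supplier S1

Unnormalized posteriors (prior × likelihood):
  Supplier S1: 0.46 × 0.1775 = 0.08165
  Supplier S5: 0.14 × 0.01 = 0.0014
  Supplier S2: 0.26 × 0.12 = 0.0312
  Supplier S4: 0.04 × 0.176 = 0.00704
  Supplier S3: 0.1 × 0.24 = 0.024
Total = 0.14529.
Largest term belongs to Supplier S1, so Supplier S1 is most probable.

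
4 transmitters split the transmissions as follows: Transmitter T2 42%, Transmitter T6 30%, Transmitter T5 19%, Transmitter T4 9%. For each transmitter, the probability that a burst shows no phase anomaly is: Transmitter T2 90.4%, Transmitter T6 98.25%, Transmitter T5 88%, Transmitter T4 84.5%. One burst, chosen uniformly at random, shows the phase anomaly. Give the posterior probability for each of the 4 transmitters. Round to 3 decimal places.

Transmitter T2 0.490, Transmitter T6 0.064, Transmitter T5 0.277, Transmitter T4 0.169

Taking complements, P(anomaly | each) = Transmitter T2 0.096, Transmitter T6 0.0175, Transmitter T5 0.12, Transmitter T4 0.155.
Prior × likelihood for each hypothesis:
  Transmitter T2: 0.42 × 0.096 = 0.04032
  Transmitter T6: 0.3 × 0.0175 = 0.00525
  Transmitter T5: 0.19 × 0.12 = 0.0228
  Transmitter T4: 0.09 × 0.155 = 0.01395
Sum = 0.08232.
P(Transmitter T2 | anomaly) = 0.04032/0.08232 ≈ 0.490
P(Transmitter T6 | anomaly) = 0.00525/0.08232 ≈ 0.064
P(Transmitter T5 | anomaly) = 0.0228/0.08232 ≈ 0.277
P(Transmitter T4 | anomaly) = 0.01395/0.08232 ≈ 0.169
(Check: 0.490+0.064+0.277+0.169 = 1.000.)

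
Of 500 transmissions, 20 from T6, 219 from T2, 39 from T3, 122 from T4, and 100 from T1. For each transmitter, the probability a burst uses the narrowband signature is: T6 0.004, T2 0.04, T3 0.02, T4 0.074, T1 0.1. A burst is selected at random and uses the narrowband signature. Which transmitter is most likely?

Unnormalized posteriors (prior × likelihood):
  T6: 0.04 × 0.004 = 0.00016
  T2: 0.438 × 0.04 = 0.01752
  T3: 0.078 × 0.02 = 0.00156
  T4: 0.244 × 0.074 = 0.018056
  T1: 0.2 × 0.1 = 0.02
Sum = 0.057296.
Largest term belongs to T1, so T1 is most probable.

T1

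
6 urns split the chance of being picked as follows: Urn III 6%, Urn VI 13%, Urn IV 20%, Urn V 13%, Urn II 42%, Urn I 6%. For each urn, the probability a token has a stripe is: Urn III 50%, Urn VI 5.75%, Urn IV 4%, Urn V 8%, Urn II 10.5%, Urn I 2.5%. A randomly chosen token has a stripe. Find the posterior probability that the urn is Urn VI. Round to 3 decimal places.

0.074

By Bayes' rule, posterior ∝ prior × likelihood:
  Urn III: 0.06 × 0.5 = 0.03
  Urn VI: 0.13 × 0.0575 = 0.007475
  Urn IV: 0.2 × 0.04 = 0.008
  Urn V: 0.13 × 0.08 = 0.0104
  Urn II: 0.42 × 0.105 = 0.0441
  Urn I: 0.06 × 0.025 = 0.0015
Sum = 0.101475.
P(Urn VI | evidence) = 0.007475 / 0.101475 ≈ 0.074.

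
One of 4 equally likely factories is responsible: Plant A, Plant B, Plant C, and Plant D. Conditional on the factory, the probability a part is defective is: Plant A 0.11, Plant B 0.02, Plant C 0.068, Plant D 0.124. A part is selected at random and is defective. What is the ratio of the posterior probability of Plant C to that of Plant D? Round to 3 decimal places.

0.548

With a uniform prior (1/4 each), posterior ∝ likelihood:
  Plant A: 0.11
  Plant B: 0.02
  Plant C: 0.068
  Plant D: 0.124
Sum = 0.322.
The ratio is 0.068 / 0.124 (the normalizer cancels) = 0.548.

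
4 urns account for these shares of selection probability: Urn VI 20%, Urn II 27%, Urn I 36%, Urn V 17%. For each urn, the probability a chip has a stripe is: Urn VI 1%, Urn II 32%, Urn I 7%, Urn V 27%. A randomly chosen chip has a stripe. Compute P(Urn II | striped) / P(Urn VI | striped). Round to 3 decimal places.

Unnormalized posteriors (prior × likelihood):
  Urn VI: 0.2 × 0.01 = 0.002
  Urn II: 0.27 × 0.32 = 0.0864
  Urn I: 0.36 × 0.07 = 0.0252
  Urn V: 0.17 × 0.27 = 0.0459
Total = 0.1595.
The ratio is 0.0864 / 0.002 (the normalizer cancels) = 43.200.

43.200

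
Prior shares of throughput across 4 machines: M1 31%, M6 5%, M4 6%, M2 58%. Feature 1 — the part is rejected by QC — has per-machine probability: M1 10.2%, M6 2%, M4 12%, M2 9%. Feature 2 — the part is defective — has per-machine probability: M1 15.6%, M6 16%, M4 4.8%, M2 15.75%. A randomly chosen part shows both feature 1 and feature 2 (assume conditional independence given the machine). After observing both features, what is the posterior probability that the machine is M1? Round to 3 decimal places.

0.361

By Bayes' rule, posterior ∝ prior × likelihood:
  M1: 0.31 × 0.102 × 0.156 = 0.00493272
  M6: 0.05 × 0.02 × 0.16 = 0.00016
  M4: 0.06 × 0.12 × 0.048 = 0.0003456
  M2: 0.58 × 0.09 × 0.1575 = 0.0082215
Sum = 0.01365982.
P(M1 | evidence) = 0.00493272 / 0.01365982 ≈ 0.361.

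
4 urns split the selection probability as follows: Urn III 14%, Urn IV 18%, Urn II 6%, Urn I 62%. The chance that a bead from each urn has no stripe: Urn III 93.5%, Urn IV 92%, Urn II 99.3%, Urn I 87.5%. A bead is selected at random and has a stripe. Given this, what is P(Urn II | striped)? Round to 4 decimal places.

0.0041

Taking complements, P(striped | each) = Urn III 0.065, Urn IV 0.08, Urn II 0.007, Urn I 0.125.
Prior × likelihood for each hypothesis:
  Urn III: 0.14 × 0.065 = 0.0091
  Urn IV: 0.18 × 0.08 = 0.0144
  Urn II: 0.06 × 0.007 = 0.00042
  Urn I: 0.62 × 0.125 = 0.0775
Sum = 0.10142.
P(Urn II | evidence) = 0.00042 / 0.10142 ≈ 0.0041.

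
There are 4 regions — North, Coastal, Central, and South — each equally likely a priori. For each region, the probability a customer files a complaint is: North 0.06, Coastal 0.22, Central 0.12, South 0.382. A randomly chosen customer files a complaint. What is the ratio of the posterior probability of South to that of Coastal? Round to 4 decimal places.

With a uniform prior (1/4 each), posterior ∝ likelihood:
  North: 0.06
  Coastal: 0.22
  Central: 0.12
  South: 0.382
Total = 0.782.
The ratio is 0.382 / 0.22 (the normalizer cancels) = 1.7364.

1.7364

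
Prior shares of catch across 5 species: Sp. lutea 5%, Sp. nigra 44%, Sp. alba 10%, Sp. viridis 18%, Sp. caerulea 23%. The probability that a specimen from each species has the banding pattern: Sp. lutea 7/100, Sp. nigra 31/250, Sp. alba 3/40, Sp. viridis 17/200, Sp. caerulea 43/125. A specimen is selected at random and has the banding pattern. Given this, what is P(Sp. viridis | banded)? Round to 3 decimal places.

0.096

By Bayes' rule, posterior ∝ prior × likelihood:
  Sp. lutea: 0.05 × 0.07 = 0.0035
  Sp. nigra: 0.44 × 0.124 = 0.05456
  Sp. alba: 0.1 × 0.075 = 0.0075
  Sp. viridis: 0.18 × 0.085 = 0.0153
  Sp. caerulea: 0.23 × 0.344 = 0.07912
Total = 0.15998.
P(Sp. viridis | evidence) = 0.0153 / 0.15998 ≈ 0.096.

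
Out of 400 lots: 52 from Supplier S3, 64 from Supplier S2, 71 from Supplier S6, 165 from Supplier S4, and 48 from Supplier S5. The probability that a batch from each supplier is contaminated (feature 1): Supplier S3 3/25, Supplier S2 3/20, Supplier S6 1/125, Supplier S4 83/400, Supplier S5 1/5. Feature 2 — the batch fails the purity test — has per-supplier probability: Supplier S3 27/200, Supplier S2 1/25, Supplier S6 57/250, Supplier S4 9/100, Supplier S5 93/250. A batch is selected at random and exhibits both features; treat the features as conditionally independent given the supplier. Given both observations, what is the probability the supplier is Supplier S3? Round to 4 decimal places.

0.1052

Unnormalized posteriors (prior × likelihood):
  Supplier S3: 0.13 × 0.12 × 0.135 = 0.002106
  Supplier S2: 0.16 × 0.15 × 0.04 = 0.00096
  Supplier S6: 0.1775 × 0.008 × 0.228 = 0.00032376
  Supplier S4: 0.4125 × 0.2075 × 0.09 = 0.0077034375
  Supplier S5: 0.12 × 0.2 × 0.372 = 0.008928
Normalizing constant = 0.0200211975.
P(Supplier S3 | evidence) = 0.002106 / 0.0200211975 ≈ 0.1052.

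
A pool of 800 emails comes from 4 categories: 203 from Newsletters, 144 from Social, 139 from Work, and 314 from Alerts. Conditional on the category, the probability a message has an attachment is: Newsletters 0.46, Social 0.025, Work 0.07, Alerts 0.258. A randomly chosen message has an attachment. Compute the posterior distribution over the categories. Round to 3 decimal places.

Prior × likelihood for each hypothesis:
  Newsletters: 0.25375 × 0.46 = 0.116725
  Social: 0.18 × 0.025 = 0.0045
  Work: 0.17375 × 0.07 = 0.0121625
  Alerts: 0.3925 × 0.258 = 0.101265
Sum = 0.2346525.
P(Newsletters | attachment) = 0.116725/0.2346525 ≈ 0.497
P(Social | attachment) = 0.0045/0.2346525 ≈ 0.019
P(Work | attachment) = 0.0121625/0.2346525 ≈ 0.052
P(Alerts | attachment) = 0.101265/0.2346525 ≈ 0.432

Newsletters 0.497, Social 0.019, Work 0.052, Alerts 0.432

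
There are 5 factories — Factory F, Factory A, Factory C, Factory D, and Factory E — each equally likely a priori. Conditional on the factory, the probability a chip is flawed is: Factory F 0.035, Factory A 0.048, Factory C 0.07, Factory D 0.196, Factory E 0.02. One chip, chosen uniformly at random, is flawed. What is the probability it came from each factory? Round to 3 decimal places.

Factory F 0.095, Factory A 0.130, Factory C 0.190, Factory D 0.531, Factory E 0.054

With a uniform prior (1/5 each), posterior ∝ likelihood:
  Factory F: 0.035
  Factory A: 0.048
  Factory C: 0.07
  Factory D: 0.196
  Factory E: 0.02
Normalizing constant = 0.369.
P(Factory F | flawed) = 0.035/0.369 ≈ 0.095
P(Factory A | flawed) = 0.048/0.369 ≈ 0.130
P(Factory C | flawed) = 0.07/0.369 ≈ 0.190
P(Factory D | flawed) = 0.196/0.369 ≈ 0.531
P(Factory E | flawed) = 0.02/0.369 ≈ 0.054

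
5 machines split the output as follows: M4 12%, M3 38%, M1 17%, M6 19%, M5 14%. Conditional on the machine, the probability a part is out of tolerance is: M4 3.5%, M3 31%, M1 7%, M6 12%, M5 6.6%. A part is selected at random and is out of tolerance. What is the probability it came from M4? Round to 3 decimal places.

By Bayes' rule, posterior ∝ prior × likelihood:
  M4: 0.12 × 0.035 = 0.0042
  M3: 0.38 × 0.31 = 0.1178
  M1: 0.17 × 0.07 = 0.0119
  M6: 0.19 × 0.12 = 0.0228
  M5: 0.14 × 0.066 = 0.00924
Normalizing constant = 0.16594.
P(M4 | evidence) = 0.0042 / 0.16594 ≈ 0.025.

0.025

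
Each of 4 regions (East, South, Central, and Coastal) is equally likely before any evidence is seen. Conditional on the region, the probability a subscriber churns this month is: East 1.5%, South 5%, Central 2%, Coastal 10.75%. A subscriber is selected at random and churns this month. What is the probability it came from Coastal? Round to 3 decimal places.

Since the prior is uniform, the posterior is proportional to the likelihood:
  East: 0.015
  South: 0.05
  Central: 0.02
  Coastal: 0.1075
Total = 0.1925.
P(Coastal | evidence) = 0.1075 / 0.1925 ≈ 0.558.

0.558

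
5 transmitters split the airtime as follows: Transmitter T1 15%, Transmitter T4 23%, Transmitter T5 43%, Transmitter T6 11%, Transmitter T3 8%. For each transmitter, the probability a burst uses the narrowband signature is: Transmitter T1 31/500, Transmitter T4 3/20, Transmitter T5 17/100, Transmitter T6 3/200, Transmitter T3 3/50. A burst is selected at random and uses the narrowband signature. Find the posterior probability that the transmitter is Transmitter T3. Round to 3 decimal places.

By Bayes' rule, posterior ∝ prior × likelihood:
  Transmitter T1: 0.15 × 0.062 = 0.0093
  Transmitter T4: 0.23 × 0.15 = 0.0345
  Transmitter T5: 0.43 × 0.17 = 0.0731
  Transmitter T6: 0.11 × 0.015 = 0.00165
  Transmitter T3: 0.08 × 0.06 = 0.0048
Normalizing constant = 0.12335.
P(Transmitter T3 | evidence) = 0.0048 / 0.12335 ≈ 0.039.

0.039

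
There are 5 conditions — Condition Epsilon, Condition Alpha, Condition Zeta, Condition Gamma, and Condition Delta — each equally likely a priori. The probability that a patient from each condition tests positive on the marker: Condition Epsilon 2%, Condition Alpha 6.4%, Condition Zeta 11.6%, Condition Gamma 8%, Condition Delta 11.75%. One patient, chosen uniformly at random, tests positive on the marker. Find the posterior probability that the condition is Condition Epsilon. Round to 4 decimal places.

0.0503

With a uniform prior (1/5 each), posterior ∝ likelihood:
  Condition Epsilon: 0.02
  Condition Alpha: 0.064
  Condition Zeta: 0.116
  Condition Gamma: 0.08
  Condition Delta: 0.1175
Total = 0.3975.
P(Condition Epsilon | evidence) = 0.02 / 0.3975 ≈ 0.0503.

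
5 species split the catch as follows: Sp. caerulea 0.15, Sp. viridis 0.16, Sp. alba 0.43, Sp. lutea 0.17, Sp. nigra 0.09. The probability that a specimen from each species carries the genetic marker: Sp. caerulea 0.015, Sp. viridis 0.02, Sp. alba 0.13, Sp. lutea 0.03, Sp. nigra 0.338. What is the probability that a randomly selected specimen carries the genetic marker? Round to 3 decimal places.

Unnormalized posteriors (prior × likelihood):
  Sp. caerulea: 0.15 × 0.015 = 0.00225
  Sp. viridis: 0.16 × 0.02 = 0.0032
  Sp. alba: 0.43 × 0.13 = 0.0559
  Sp. lutea: 0.17 × 0.03 = 0.0051
  Sp. nigra: 0.09 × 0.338 = 0.03042
P(marker) = 0.00225 + 0.0032 + 0.0559 + 0.0051 + 0.03042 = 0.09687 → 0.097.

0.097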